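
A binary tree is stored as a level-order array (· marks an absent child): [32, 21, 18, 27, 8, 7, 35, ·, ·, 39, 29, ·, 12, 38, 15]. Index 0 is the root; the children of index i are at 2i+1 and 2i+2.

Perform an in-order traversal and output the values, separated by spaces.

In-order visits the left subtree, then the node, then the right subtree.
At 32: go left to 21.
  At 21: go left to 27.
    27 is a leaf — visit 27.
  Visit 21.
  At 21: go right to 8.
    At 8: go left to 39.
      39 is a leaf — visit 39.
    Visit 8.
    At 8: go right to 29.
      29 is a leaf — visit 29.
Visit 32.
At 32: go right to 18.
  At 18: go left to 7.
    At 7: no left child.
    Visit 7.
    At 7: go right to 12.
      12 is a leaf — visit 12.
  Visit 18.
  At 18: go right to 35.
    At 35: go left to 38.
      38 is a leaf — visit 38.
    Visit 35.
    At 35: go right to 15.
      15 is a leaf — visit 15.

27 21 39 8 29 32 7 12 18 38 35 15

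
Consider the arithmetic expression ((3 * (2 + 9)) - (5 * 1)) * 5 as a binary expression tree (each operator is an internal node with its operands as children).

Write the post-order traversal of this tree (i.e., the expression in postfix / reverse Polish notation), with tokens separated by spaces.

3 2 9 + * 5 1 * - 5 *

Post-order on an expression tree gives postfix notation: for each operator, emit left operand, right operand, then the operator.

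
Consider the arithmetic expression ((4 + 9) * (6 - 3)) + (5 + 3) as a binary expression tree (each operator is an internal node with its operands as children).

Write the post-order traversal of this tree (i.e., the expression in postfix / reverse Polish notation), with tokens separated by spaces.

4 9 + 6 3 - * 5 3 + +

Post-order on an expression tree gives postfix notation: for each operator, emit left operand, right operand, then the operator.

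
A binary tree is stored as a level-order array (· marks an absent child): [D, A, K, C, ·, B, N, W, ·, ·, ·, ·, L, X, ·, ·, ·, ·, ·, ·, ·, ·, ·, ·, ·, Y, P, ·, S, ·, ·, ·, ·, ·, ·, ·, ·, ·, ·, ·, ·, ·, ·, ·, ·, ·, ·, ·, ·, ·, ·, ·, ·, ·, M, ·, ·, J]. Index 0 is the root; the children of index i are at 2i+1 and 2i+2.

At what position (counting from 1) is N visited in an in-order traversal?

14

In-order visits the left subtree, then the node, then the right subtree.
At D: go left to A.
  At A: go left to C.
    At C: go left to W.
      W is a leaf — visit W.
    Visit C.
    At C: no right child.
  Visit A.
  At A: no right child.
Visit D.
At D: go right to K.
  At K: go left to B.
    At B: no left child.
    Visit B.
    At B: go right to L.
      At L: go left to Y.
        Y is a leaf — visit Y.
      Visit L.
      At L: go right to P.
        At P: no left child.
        Visit P.
        At P: go right to M.
          M is a leaf — visit M.
  Visit K.
  At K: go right to N.
    At N: go left to X.
      At X: no left child.
      Visit X.
      At X: go right to S.
        At S: go left to J.
          J is a leaf — visit J.
        Visit S.
        At S: no right child.
    Visit N.
    At N: no right child.
Full in-order sequence: W, C, A, D, B, Y, L, P, M, K, X, J, S, N.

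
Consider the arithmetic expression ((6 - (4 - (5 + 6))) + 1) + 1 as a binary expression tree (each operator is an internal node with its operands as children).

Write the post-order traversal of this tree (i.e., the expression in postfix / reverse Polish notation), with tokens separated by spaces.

Post-order on an expression tree gives postfix notation: for each operator, emit left operand, right operand, then the operator.

6 4 5 6 + - - 1 + 1 +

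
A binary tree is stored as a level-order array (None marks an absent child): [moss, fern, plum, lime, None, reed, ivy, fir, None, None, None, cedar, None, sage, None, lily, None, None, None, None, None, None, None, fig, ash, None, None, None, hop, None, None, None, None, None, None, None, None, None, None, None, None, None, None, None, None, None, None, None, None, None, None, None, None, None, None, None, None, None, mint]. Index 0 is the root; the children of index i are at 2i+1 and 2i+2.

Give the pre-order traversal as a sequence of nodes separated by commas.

Pre-order visits the node, then its left subtree, then its right subtree.
Visit moss.
At moss: go left to fern.
  Visit fern.
  At fern: go left to lime.
    Visit lime.
    At lime: go left to fir.
      Visit fir.
      At fir: go left to lily.
        lily is a leaf — visit lily.
      At fir: no right child.
    At lime: no right child.
  At fern: no right child.
At moss: go right to plum.
  Visit plum.
  At plum: go left to reed.
    Visit reed.
    At reed: go left to cedar.
      Visit cedar.
      At cedar: go left to fig.
        fig is a leaf — visit fig.
      At cedar: go right to ash.
        ash is a leaf — visit ash.
    At reed: no right child.
  At plum: go right to ivy.
    Visit ivy.
    At ivy: go left to sage.
      Visit sage.
      At sage: no left child.
      At sage: go right to hop.
        Visit hop.
        At hop: no left child.
        At hop: go right to mint.
          mint is a leaf — visit mint.
    At ivy: no right child.

moss, fern, lime, fir, lily, plum, reed, cedar, fig, ash, ivy, sage, hop, mint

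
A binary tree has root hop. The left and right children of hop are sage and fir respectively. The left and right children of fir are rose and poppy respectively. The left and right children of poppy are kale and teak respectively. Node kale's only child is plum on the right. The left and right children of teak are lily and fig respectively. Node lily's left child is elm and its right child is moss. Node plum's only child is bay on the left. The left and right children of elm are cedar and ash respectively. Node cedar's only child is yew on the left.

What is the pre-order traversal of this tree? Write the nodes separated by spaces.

Pre-order visits the node, then its left subtree, then its right subtree.
Visit hop.
At hop: go left to sage.
  sage is a leaf — visit sage.
At hop: go right to fir.
  Visit fir.
  At fir: go left to rose.
    rose is a leaf — visit rose.
  At fir: go right to poppy.
    Visit poppy.
    At poppy: go left to kale.
      Visit kale.
      At kale: no left child.
      At kale: go right to plum.
        Visit plum.
        At plum: go left to bay.
          bay is a leaf — visit bay.
        At plum: no right child.
    At poppy: go right to teak.
      Visit teak.
      At teak: go left to lily.
        Visit lily.
        At lily: go left to elm.
          Visit elm.
          At elm: go left to cedar.
            Visit cedar.
            At cedar: go left to yew.
              yew is a leaf — visit yew.
            At cedar: no right child.
          At elm: go right to ash.
            ash is a leaf — visit ash.
        At lily: go right to moss.
          moss is a leaf — visit moss.
      At teak: go right to fig.
        fig is a leaf — visit fig.

hop sage fir rose poppy kale plum bay teak lily elm cedar yew ash moss fig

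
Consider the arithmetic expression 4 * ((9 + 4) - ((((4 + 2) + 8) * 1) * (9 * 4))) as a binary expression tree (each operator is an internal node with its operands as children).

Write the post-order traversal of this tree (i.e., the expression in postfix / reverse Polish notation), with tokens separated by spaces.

4 9 4 + 4 2 + 8 + 1 * 9 4 * * - *

Post-order on an expression tree gives postfix notation: for each operator, emit left operand, right operand, then the operator.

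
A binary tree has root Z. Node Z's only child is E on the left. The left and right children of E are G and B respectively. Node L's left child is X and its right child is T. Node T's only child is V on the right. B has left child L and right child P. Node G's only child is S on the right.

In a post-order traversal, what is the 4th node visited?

V

Post-order visits the left subtree, then the right subtree, then the node.
At Z: go left to E.
  At E: go left to G.
    At G: no left child.
    At G: go right to S.
      S is a leaf — visit S.
    Visit G.
  At E: go right to B.
    At B: go left to L.
      At L: go left to X.
        X is a leaf — visit X.
      At L: go right to T.
        At T: no left child.
        At T: go right to V.
          V is a leaf — visit V.
        Visit T.
      Visit L.
    At B: go right to P.
      P is a leaf — visit P.
    Visit B.
  Visit E.
At Z: no right child.
Visit Z.
Full post-order sequence: S, G, X, V, T, L, P, B, E, Z.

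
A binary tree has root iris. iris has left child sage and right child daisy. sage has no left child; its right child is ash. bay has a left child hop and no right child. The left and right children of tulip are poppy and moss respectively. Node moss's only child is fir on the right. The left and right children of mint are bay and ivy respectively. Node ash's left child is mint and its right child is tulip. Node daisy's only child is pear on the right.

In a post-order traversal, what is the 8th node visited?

Post-order visits the left subtree, then the right subtree, then the node.
At iris: go left to sage.
  At sage: no left child.
  At sage: go right to ash.
    At ash: go left to mint.
      At mint: go left to bay.
        At bay: go left to hop.
          hop is a leaf — visit hop.
        At bay: no right child.
        Visit bay.
      At mint: go right to ivy.
        ivy is a leaf — visit ivy.
      Visit mint.
    At ash: go right to tulip.
      At tulip: go left to poppy.
        poppy is a leaf — visit poppy.
      At tulip: go right to moss.
        At moss: no left child.
        At moss: go right to fir.
          fir is a leaf — visit fir.
        Visit moss.
      Visit tulip.
    Visit ash.
  Visit sage.
At iris: go right to daisy.
  At daisy: no left child.
  At daisy: go right to pear.
    pear is a leaf — visit pear.
  Visit daisy.
Visit iris.
Full post-order sequence: hop, bay, ivy, mint, poppy, fir, moss, tulip, ash, sage, pear, daisy, iris.

tulip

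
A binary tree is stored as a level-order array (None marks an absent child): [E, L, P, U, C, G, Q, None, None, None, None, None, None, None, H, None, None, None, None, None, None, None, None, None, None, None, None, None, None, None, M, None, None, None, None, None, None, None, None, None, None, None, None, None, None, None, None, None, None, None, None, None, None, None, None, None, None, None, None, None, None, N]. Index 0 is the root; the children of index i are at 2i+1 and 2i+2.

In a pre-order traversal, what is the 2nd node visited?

Pre-order visits the node, then its left subtree, then its right subtree.
Visit E.
At E: go left to L.
  Visit L.
  At L: go left to U.
    U is a leaf — visit U.
  At L: go right to C.
    C is a leaf — visit C.
At E: go right to P.
  Visit P.
  At P: go left to G.
    G is a leaf — visit G.
  At P: go right to Q.
    Visit Q.
    At Q: no left child.
    At Q: go right to H.
      Visit H.
      At H: no left child.
      At H: go right to M.
        Visit M.
        At M: go left to N.
          N is a leaf — visit N.
        At M: no right child.
Full pre-order sequence: E, L, U, C, P, G, Q, H, M, N.

L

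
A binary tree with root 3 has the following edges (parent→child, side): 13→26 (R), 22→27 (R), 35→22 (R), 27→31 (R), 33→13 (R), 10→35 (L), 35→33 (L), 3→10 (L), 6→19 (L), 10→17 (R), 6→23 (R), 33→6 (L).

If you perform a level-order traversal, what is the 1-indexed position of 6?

Level-order visits nodes level by level from the root, left to right within each level.
Level 0: 3
Level 1: 10
Level 2: 35, 17
Level 3: 33, 22
Level 4: 6, 13, 27
Level 5: 19, 23, 26, 31
Full level-order sequence: 3, 10, 35, 17, 33, 22, 6, 13, 27, 19, 23, 26, 31.

7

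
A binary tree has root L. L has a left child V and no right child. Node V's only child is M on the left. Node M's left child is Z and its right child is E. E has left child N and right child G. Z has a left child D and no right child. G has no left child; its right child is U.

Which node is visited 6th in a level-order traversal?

Level-order visits nodes level by level from the root, left to right within each level.
Level 0: L
Level 1: V
Level 2: M
Level 3: Z, E
Level 4: D, N, G
Level 5: U
Full level-order sequence: L, V, M, Z, E, D, N, G, U.

D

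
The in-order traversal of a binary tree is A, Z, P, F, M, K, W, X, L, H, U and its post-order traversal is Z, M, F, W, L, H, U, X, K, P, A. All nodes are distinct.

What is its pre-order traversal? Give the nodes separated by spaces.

A P Z K F M X W U H L

The last element of post-order is the root; it splits in-order into left and right subtrees.
Root A: left subtree has 0 nodes { }, right has 10 {Z, P, F, M, K, W, X, L, H, U}.
  Root P: left subtree has 1 node {Z}, right has 8 {F, M, K, W, X, L, H, U}.
    Root K: left subtree has 2 nodes {F, M}, right has 5 {W, X, L, H, U}.
      Root F: left subtree has 0 nodes { }, right has 1 {M}.
      Root X: left subtree has 1 node {W}, right has 3 {L, H, U}.
        Root U: left subtree has 2 nodes {L, H}, right has 0 { }.
          Root H: left subtree has 1 node {L}, right has 0 { }.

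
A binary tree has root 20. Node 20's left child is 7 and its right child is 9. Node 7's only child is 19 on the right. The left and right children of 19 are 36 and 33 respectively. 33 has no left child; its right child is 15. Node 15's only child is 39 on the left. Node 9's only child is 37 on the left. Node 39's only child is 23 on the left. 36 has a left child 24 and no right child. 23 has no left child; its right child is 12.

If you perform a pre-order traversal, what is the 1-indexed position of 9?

Pre-order visits the node, then its left subtree, then its right subtree.
Visit 20.
At 20: go left to 7.
  Visit 7.
  At 7: no left child.
  At 7: go right to 19.
    Visit 19.
    At 19: go left to 36.
      Visit 36.
      At 36: go left to 24.
        24 is a leaf — visit 24.
      At 36: no right child.
    At 19: go right to 33.
      Visit 33.
      At 33: no left child.
      At 33: go right to 15.
        Visit 15.
        At 15: go left to 39.
          Visit 39.
          At 39: go left to 23.
            Visit 23.
            At 23: no left child.
            At 23: go right to 12.
              12 is a leaf — visit 12.
          At 39: no right child.
        At 15: no right child.
At 20: go right to 9.
  Visit 9.
  At 9: go left to 37.
    37 is a leaf — visit 37.
  At 9: no right child.
Full pre-order sequence: 20, 7, 19, 36, 24, 33, 15, 39, 23, 12, 9, 37.

11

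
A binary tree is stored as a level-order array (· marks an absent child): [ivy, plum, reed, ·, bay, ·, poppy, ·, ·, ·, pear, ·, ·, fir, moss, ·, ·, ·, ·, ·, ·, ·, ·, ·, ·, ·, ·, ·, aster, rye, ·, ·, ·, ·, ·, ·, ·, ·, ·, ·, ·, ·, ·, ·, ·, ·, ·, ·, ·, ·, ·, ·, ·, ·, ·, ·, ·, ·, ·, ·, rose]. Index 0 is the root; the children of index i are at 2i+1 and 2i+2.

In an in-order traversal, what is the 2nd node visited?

In-order visits the left subtree, then the node, then the right subtree.
At ivy: go left to plum.
  At plum: no left child.
  Visit plum.
  At plum: go right to bay.
    At bay: no left child.
    Visit bay.
    At bay: go right to pear.
      pear is a leaf — visit pear.
Visit ivy.
At ivy: go right to reed.
  At reed: no left child.
  Visit reed.
  At reed: go right to poppy.
    At poppy: go left to fir.
      At fir: no left child.
      Visit fir.
      At fir: go right to aster.
        aster is a leaf — visit aster.
    Visit poppy.
    At poppy: go right to moss.
      At moss: go left to rye.
        At rye: no left child.
        Visit rye.
        At rye: go right to rose.
          rose is a leaf — visit rose.
      Visit moss.
      At moss: no right child.
Full in-order sequence: plum, bay, pear, ivy, reed, fir, aster, poppy, rye, rose, moss.

bay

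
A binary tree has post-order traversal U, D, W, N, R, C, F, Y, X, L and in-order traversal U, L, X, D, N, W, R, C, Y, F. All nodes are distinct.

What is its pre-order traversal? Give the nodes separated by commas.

The last element of post-order is the root; it splits in-order into left and right subtrees.
Root L: left subtree has 1 node {U}, right has 8 {X, D, N, W, R, C, Y, F}.
  Root X: left subtree has 0 nodes { }, right has 7 {D, N, W, R, C, Y, F}.
    Root Y: left subtree has 5 nodes {D, N, W, R, C}, right has 1 {F}.
      Root C: left subtree has 4 nodes {D, N, W, R}, right has 0 { }.
        Root R: left subtree has 3 nodes {D, N, W}, right has 0 { }.
          Root N: left subtree has 1 node {D}, right has 1 {W}.

L, U, X, Y, C, R, N, D, W, F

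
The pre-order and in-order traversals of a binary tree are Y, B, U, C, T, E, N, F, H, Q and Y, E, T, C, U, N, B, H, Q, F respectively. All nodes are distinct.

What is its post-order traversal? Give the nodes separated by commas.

E, T, C, N, U, Q, H, F, B, Y

The first element of pre-order is the root; it splits in-order into left and right subtrees.
Root Y: left subtree has 0 nodes { }, right has 9 {E, T, C, U, N, B, H, Q, F}.
  Root B: left subtree has 5 nodes {E, T, C, U, N}, right has 3 {H, Q, F}.
    Root U: left subtree has 3 nodes {E, T, C}, right has 1 {N}.
      Root C: left subtree has 2 nodes {E, T}, right has 0 { }.
        Root T: left subtree has 1 node {E}, right has 0 { }.
    Root F: left subtree has 2 nodes {H, Q}, right has 0 { }.
      Root H: left subtree has 0 nodes { }, right has 1 {Q}.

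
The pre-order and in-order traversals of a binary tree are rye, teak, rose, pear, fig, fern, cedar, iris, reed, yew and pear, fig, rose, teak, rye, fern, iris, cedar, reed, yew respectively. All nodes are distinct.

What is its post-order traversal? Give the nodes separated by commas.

fig, pear, rose, teak, iris, yew, reed, cedar, fern, rye

The first element of pre-order is the root; it splits in-order into left and right subtrees.
Root rye: left subtree has 4 nodes {pear, fig, rose, teak}, right has 5 {fern, iris, cedar, reed, yew}.
  Root teak: left subtree has 3 nodes {pear, fig, rose}, right has 0 { }.
    Root rose: left subtree has 2 nodes {pear, fig}, right has 0 { }.
      Root pear: left subtree has 0 nodes { }, right has 1 {fig}.
  Root fern: left subtree has 0 nodes { }, right has 4 {iris, cedar, reed, yew}.
    Root cedar: left subtree has 1 node {iris}, right has 2 {reed, yew}.
      Root reed: left subtree has 0 nodes { }, right has 1 {yew}.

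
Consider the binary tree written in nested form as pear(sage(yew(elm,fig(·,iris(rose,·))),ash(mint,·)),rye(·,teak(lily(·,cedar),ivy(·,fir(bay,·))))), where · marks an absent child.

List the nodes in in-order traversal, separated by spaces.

In-order visits the left subtree, then the node, then the right subtree.
At pear: go left to sage.
  At sage: go left to yew.
    At yew: go left to elm.
      elm is a leaf — visit elm.
    Visit yew.
    At yew: go right to fig.
      At fig: no left child.
      Visit fig.
      At fig: go right to iris.
        At iris: go left to rose.
          rose is a leaf — visit rose.
        Visit iris.
        At iris: no right child.
  Visit sage.
  At sage: go right to ash.
    At ash: go left to mint.
      mint is a leaf — visit mint.
    Visit ash.
    At ash: no right child.
Visit pear.
At pear: go right to rye.
  At rye: no left child.
  Visit rye.
  At rye: go right to teak.
    At teak: go left to lily.
      At lily: no left child.
      Visit lily.
      At lily: go right to cedar.
        cedar is a leaf — visit cedar.
    Visit teak.
    At teak: go right to ivy.
      At ivy: no left child.
      Visit ivy.
      At ivy: go right to fir.
        At fir: go left to bay.
          bay is a leaf — visit bay.
        Visit fir.
        At fir: no right child.

elm yew fig rose iris sage mint ash pear rye lily cedar teak ivy bay fir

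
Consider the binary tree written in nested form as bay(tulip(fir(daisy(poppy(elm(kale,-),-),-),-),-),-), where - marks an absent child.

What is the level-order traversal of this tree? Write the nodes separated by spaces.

Level-order visits nodes level by level from the root, left to right within each level.
Level 0: bay
Level 1: tulip
Level 2: fir
Level 3: daisy
Level 4: poppy
Level 5: elm
Level 6: kale

bay tulip fir daisy poppy elm kale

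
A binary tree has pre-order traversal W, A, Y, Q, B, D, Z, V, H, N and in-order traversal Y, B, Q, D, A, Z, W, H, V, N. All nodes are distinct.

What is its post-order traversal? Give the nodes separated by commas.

The first element of pre-order is the root; it splits in-order into left and right subtrees.
Root W: left subtree has 6 nodes {Y, B, Q, D, A, Z}, right has 3 {H, V, N}.
  Root A: left subtree has 4 nodes {Y, B, Q, D}, right has 1 {Z}.
    Root Y: left subtree has 0 nodes { }, right has 3 {B, Q, D}.
      Root Q: left subtree has 1 node {B}, right has 1 {D}.
  Root V: left subtree has 1 node {H}, right has 1 {N}.

B, D, Q, Y, Z, A, H, N, V, W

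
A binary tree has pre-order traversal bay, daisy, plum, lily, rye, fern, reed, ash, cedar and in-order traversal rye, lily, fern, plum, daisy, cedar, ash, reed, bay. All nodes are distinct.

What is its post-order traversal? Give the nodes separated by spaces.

rye fern lily plum cedar ash reed daisy bay

The first element of pre-order is the root; it splits in-order into left and right subtrees.
Root bay: left subtree has 8 nodes {rye, lily, fern, plum, daisy, cedar, ash, reed}, right has 0 { }.
  Root daisy: left subtree has 4 nodes {rye, lily, fern, plum}, right has 3 {cedar, ash, reed}.
    Root plum: left subtree has 3 nodes {rye, lily, fern}, right has 0 { }.
      Root lily: left subtree has 1 node {rye}, right has 1 {fern}.
    Root reed: left subtree has 2 nodes {cedar, ash}, right has 0 { }.
      Root ash: left subtree has 1 node {cedar}, right has 0 { }.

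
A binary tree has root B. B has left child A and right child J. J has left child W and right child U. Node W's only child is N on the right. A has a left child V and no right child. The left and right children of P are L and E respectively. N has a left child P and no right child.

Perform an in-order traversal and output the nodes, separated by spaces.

V A B W L P E N J U

In-order visits the left subtree, then the node, then the right subtree.
At B: go left to A.
  At A: go left to V.
    V is a leaf — visit V.
  Visit A.
  At A: no right child.
Visit B.
At B: go right to J.
  At J: go left to W.
    At W: no left child.
    Visit W.
    At W: go right to N.
      At N: go left to P.
        At P: go left to L.
          L is a leaf — visit L.
        Visit P.
        At P: go right to E.
          E is a leaf — visit E.
      Visit N.
      At N: no right child.
  Visit J.
  At J: go right to U.
    U is a leaf — visit U.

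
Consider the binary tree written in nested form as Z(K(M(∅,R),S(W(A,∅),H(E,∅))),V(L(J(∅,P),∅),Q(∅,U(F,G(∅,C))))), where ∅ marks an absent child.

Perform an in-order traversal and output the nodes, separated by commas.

In-order visits the left subtree, then the node, then the right subtree.
At Z: go left to K.
  At K: go left to M.
    At M: no left child.
    Visit M.
    At M: go right to R.
      R is a leaf — visit R.
  Visit K.
  At K: go right to S.
    At S: go left to W.
      At W: go left to A.
        A is a leaf — visit A.
      Visit W.
      At W: no right child.
    Visit S.
    At S: go right to H.
      At H: go left to E.
        E is a leaf — visit E.
      Visit H.
      At H: no right child.
Visit Z.
At Z: go right to V.
  At V: go left to L.
    At L: go left to J.
      At J: no left child.
      Visit J.
      At J: go right to P.
        P is a leaf — visit P.
    Visit L.
    At L: no right child.
  Visit V.
  At V: go right to Q.
    At Q: no left child.
    Visit Q.
    At Q: go right to U.
      At U: go left to F.
        F is a leaf — visit F.
      Visit U.
      At U: go right to G.
        At G: no left child.
        Visit G.
        At G: go right to C.
          C is a leaf — visit C.

M, R, K, A, W, S, E, H, Z, J, P, L, V, Q, F, U, G, C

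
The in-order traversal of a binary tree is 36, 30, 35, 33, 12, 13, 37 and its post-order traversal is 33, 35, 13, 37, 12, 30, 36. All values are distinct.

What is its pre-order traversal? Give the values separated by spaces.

The last element of post-order is the root; it splits in-order into left and right subtrees.
Root 36: left subtree has 0 nodes { }, right has 6 {30, 35, 33, 12, 13, 37}.
  Root 30: left subtree has 0 nodes { }, right has 5 {35, 33, 12, 13, 37}.
    Root 12: left subtree has 2 nodes {35, 33}, right has 2 {13, 37}.
      Root 35: left subtree has 0 nodes { }, right has 1 {33}.
      Root 37: left subtree has 1 node {13}, right has 0 { }.

36 30 12 35 33 37 13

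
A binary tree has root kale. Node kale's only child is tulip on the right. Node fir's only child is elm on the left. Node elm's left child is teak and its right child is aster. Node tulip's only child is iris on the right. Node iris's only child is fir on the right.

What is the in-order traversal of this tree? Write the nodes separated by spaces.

kale tulip iris teak elm aster fir

In-order visits the left subtree, then the node, then the right subtree.
At kale: no left child.
Visit kale.
At kale: go right to tulip.
  At tulip: no left child.
  Visit tulip.
  At tulip: go right to iris.
    At iris: no left child.
    Visit iris.
    At iris: go right to fir.
      At fir: go left to elm.
        At elm: go left to teak.
          teak is a leaf — visit teak.
        Visit elm.
        At elm: go right to aster.
          aster is a leaf — visit aster.
      Visit fir.
      At fir: no right child.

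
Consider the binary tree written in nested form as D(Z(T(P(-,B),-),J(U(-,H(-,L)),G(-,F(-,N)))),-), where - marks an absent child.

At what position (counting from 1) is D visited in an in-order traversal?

In-order visits the left subtree, then the node, then the right subtree.
At D: go left to Z.
  At Z: go left to T.
    At T: go left to P.
      At P: no left child.
      Visit P.
      At P: go right to B.
        B is a leaf — visit B.
    Visit T.
    At T: no right child.
  Visit Z.
  At Z: go right to J.
    At J: go left to U.
      At U: no left child.
      Visit U.
      At U: go right to H.
        At H: no left child.
        Visit H.
        At H: go right to L.
          L is a leaf — visit L.
    Visit J.
    At J: go right to G.
      At G: no left child.
      Visit G.
      At G: go right to F.
        At F: no left child.
        Visit F.
        At F: go right to N.
          N is a leaf — visit N.
Visit D.
At D: no right child.
Full in-order sequence: P, B, T, Z, U, H, L, J, G, F, N, D.

12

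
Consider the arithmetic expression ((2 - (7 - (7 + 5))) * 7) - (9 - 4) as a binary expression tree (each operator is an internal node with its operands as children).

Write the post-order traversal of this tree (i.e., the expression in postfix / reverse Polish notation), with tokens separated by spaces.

Post-order on an expression tree gives postfix notation: for each operator, emit left operand, right operand, then the operator.

2 7 7 5 + - - 7 * 9 4 - -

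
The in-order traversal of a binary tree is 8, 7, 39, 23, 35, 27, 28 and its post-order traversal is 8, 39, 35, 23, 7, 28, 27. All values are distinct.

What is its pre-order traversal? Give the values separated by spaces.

The last element of post-order is the root; it splits in-order into left and right subtrees.
Root 27: left subtree has 5 nodes {8, 7, 39, 23, 35}, right has 1 {28}.
  Root 7: left subtree has 1 node {8}, right has 3 {39, 23, 35}.
    Root 23: left subtree has 1 node {39}, right has 1 {35}.

27 7 8 23 39 35 28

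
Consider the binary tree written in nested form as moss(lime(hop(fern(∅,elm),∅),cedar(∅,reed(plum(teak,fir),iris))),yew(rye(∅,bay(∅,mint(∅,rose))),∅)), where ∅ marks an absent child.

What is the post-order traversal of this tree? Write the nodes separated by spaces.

elm fern hop teak fir plum iris reed cedar lime rose mint bay rye yew moss

Post-order visits the left subtree, then the right subtree, then the node.
At moss: go left to lime.
  At lime: go left to hop.
    At hop: go left to fern.
      At fern: no left child.
      At fern: go right to elm.
        elm is a leaf — visit elm.
      Visit fern.
    At hop: no right child.
    Visit hop.
  At lime: go right to cedar.
    At cedar: no left child.
    At cedar: go right to reed.
      At reed: go left to plum.
        At plum: go left to teak.
          teak is a leaf — visit teak.
        At plum: go right to fir.
          fir is a leaf — visit fir.
        Visit plum.
      At reed: go right to iris.
        iris is a leaf — visit iris.
      Visit reed.
    Visit cedar.
  Visit lime.
At moss: go right to yew.
  At yew: go left to rye.
    At rye: no left child.
    At rye: go right to bay.
      At bay: no left child.
      At bay: go right to mint.
        At mint: no left child.
        At mint: go right to rose.
          rose is a leaf — visit rose.
        Visit mint.
      Visit bay.
    Visit rye.
  At yew: no right child.
  Visit yew.
Visit moss.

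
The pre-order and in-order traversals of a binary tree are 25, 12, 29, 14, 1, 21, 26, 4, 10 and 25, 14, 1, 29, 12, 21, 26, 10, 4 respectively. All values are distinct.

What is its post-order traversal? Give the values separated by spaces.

The first element of pre-order is the root; it splits in-order into left and right subtrees.
Root 25: left subtree has 0 nodes { }, right has 8 {14, 1, 29, 12, 21, 26, 10, 4}.
  Root 12: left subtree has 3 nodes {14, 1, 29}, right has 4 {21, 26, 10, 4}.
    Root 29: left subtree has 2 nodes {14, 1}, right has 0 { }.
      Root 14: left subtree has 0 nodes { }, right has 1 {1}.
    Root 21: left subtree has 0 nodes { }, right has 3 {26, 10, 4}.
      Root 26: left subtree has 0 nodes { }, right has 2 {10, 4}.
        Root 4: left subtree has 1 node {10}, right has 0 { }.

1 14 29 10 4 26 21 12 25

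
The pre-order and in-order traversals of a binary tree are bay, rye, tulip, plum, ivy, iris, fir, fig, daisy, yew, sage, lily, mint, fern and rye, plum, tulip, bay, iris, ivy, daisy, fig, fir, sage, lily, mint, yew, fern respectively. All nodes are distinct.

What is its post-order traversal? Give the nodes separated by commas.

plum, tulip, rye, iris, daisy, fig, mint, lily, sage, fern, yew, fir, ivy, bay

The first element of pre-order is the root; it splits in-order into left and right subtrees.
Root bay: left subtree has 3 nodes {rye, plum, tulip}, right has 10 {iris, ivy, daisy, fig, fir, sage, lily, mint, yew, fern}.
  Root rye: left subtree has 0 nodes { }, right has 2 {plum, tulip}.
    Root tulip: left subtree has 1 node {plum}, right has 0 { }.
  Root ivy: left subtree has 1 node {iris}, right has 8 {daisy, fig, fir, sage, lily, mint, yew, fern}.
    Root fir: left subtree has 2 nodes {daisy, fig}, right has 5 {sage, lily, mint, yew, fern}.
      Root fig: left subtree has 1 node {daisy}, right has 0 { }.
      Root yew: left subtree has 3 nodes {sage, lily, mint}, right has 1 {fern}.
        Root sage: left subtree has 0 nodes { }, right has 2 {lily, mint}.
          Root lily: left subtree has 0 nodes { }, right has 1 {mint}.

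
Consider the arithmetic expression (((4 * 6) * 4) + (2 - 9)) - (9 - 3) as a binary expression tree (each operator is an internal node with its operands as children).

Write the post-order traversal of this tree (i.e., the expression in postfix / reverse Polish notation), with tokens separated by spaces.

Post-order on an expression tree gives postfix notation: for each operator, emit left operand, right operand, then the operator.

4 6 * 4 * 2 9 - + 9 3 - -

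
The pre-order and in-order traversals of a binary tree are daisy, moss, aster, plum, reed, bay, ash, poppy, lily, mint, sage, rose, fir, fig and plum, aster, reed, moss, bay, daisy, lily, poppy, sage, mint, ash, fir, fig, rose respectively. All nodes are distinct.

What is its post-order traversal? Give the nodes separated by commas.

The first element of pre-order is the root; it splits in-order into left and right subtrees.
Root daisy: left subtree has 5 nodes {plum, aster, reed, moss, bay}, right has 8 {lily, poppy, sage, mint, ash, fir, fig, rose}.
  Root moss: left subtree has 3 nodes {plum, aster, reed}, right has 1 {bay}.
    Root aster: left subtree has 1 node {plum}, right has 1 {reed}.
  Root ash: left subtree has 4 nodes {lily, poppy, sage, mint}, right has 3 {fir, fig, rose}.
    Root poppy: left subtree has 1 node {lily}, right has 2 {sage, mint}.
      Root mint: left subtree has 1 node {sage}, right has 0 { }.
    Root rose: left subtree has 2 nodes {fir, fig}, right has 0 { }.
      Root fir: left subtree has 0 nodes { }, right has 1 {fig}.

plum, reed, aster, bay, moss, lily, sage, mint, poppy, fig, fir, rose, ash, daisy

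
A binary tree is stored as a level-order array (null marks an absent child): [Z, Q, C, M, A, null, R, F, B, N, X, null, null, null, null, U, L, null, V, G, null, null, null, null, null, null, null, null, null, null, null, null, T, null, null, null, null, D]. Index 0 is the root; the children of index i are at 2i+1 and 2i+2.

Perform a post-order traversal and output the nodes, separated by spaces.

Post-order visits the left subtree, then the right subtree, then the node.
At Z: go left to Q.
  At Q: go left to M.
    At M: go left to F.
      At F: go left to U.
        At U: no left child.
        At U: go right to T.
          T is a leaf — visit T.
        Visit U.
      At F: go right to L.
        L is a leaf — visit L.
      Visit F.
    At M: go right to B.
      At B: no left child.
      At B: go right to V.
        At V: go left to D.
          D is a leaf — visit D.
        At V: no right child.
        Visit V.
      Visit B.
    Visit M.
  At Q: go right to A.
    At A: go left to N.
      At N: go left to G.
        G is a leaf — visit G.
      At N: no right child.
      Visit N.
    At A: go right to X.
      X is a leaf — visit X.
    Visit A.
  Visit Q.
At Z: go right to C.
  At C: no left child.
  At C: go right to R.
    R is a leaf — visit R.
  Visit C.
Visit Z.

T U L F D V B M G N X A Q R C Z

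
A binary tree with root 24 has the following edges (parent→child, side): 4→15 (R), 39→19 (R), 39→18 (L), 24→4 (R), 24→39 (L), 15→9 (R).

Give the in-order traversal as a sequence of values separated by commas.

18, 39, 19, 24, 4, 15, 9

In-order visits the left subtree, then the node, then the right subtree.
At 24: go left to 39.
  At 39: go left to 18.
    18 is a leaf — visit 18.
  Visit 39.
  At 39: go right to 19.
    19 is a leaf — visit 19.
Visit 24.
At 24: go right to 4.
  At 4: no left child.
  Visit 4.
  At 4: go right to 15.
    At 15: no left child.
    Visit 15.
    At 15: go right to 9.
      9 is a leaf — visit 9.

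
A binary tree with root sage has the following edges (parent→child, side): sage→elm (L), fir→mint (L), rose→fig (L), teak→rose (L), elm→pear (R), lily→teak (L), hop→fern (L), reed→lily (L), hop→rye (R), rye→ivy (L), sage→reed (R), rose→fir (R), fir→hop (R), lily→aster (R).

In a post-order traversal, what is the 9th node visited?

fir

Post-order visits the left subtree, then the right subtree, then the node.
At sage: go left to elm.
  At elm: no left child.
  At elm: go right to pear.
    pear is a leaf — visit pear.
  Visit elm.
At sage: go right to reed.
  At reed: go left to lily.
    At lily: go left to teak.
      At teak: go left to rose.
        At rose: go left to fig.
          fig is a leaf — visit fig.
        At rose: go right to fir.
          At fir: go left to mint.
            mint is a leaf — visit mint.
          At fir: go right to hop.
            At hop: go left to fern.
              fern is a leaf — visit fern.
            At hop: go right to rye.
              At rye: go left to ivy.
                ivy is a leaf — visit ivy.
              At rye: no right child.
              Visit rye.
            Visit hop.
          Visit fir.
        Visit rose.
      At teak: no right child.
      Visit teak.
    At lily: go right to aster.
      aster is a leaf — visit aster.
    Visit lily.
  At reed: no right child.
  Visit reed.
Visit sage.
Full post-order sequence: pear, elm, fig, mint, fern, ivy, rye, hop, fir, rose, teak, aster, lily, reed, sage.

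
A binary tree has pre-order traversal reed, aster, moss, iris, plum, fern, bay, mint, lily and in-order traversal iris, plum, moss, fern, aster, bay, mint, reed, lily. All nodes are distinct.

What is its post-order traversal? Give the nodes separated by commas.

plum, iris, fern, moss, mint, bay, aster, lily, reed

The first element of pre-order is the root; it splits in-order into left and right subtrees.
Root reed: left subtree has 7 nodes {iris, plum, moss, fern, aster, bay, mint}, right has 1 {lily}.
  Root aster: left subtree has 4 nodes {iris, plum, moss, fern}, right has 2 {bay, mint}.
    Root moss: left subtree has 2 nodes {iris, plum}, right has 1 {fern}.
      Root iris: left subtree has 0 nodes { }, right has 1 {plum}.
    Root bay: left subtree has 0 nodes { }, right has 1 {mint}.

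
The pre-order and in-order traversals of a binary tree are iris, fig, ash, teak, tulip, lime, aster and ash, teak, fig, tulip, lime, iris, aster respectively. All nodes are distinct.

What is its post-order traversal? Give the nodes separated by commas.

The first element of pre-order is the root; it splits in-order into left and right subtrees.
Root iris: left subtree has 5 nodes {ash, teak, fig, tulip, lime}, right has 1 {aster}.
  Root fig: left subtree has 2 nodes {ash, teak}, right has 2 {tulip, lime}.
    Root ash: left subtree has 0 nodes { }, right has 1 {teak}.
    Root tulip: left subtree has 0 nodes { }, right has 1 {lime}.

teak, ash, lime, tulip, fig, aster, iris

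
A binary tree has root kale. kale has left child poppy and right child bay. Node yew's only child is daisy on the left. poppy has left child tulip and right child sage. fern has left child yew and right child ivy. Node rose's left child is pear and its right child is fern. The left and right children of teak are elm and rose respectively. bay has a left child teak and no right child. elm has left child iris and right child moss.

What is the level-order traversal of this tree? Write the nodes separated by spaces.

Level-order visits nodes level by level from the root, left to right within each level.
Level 0: kale
Level 1: poppy, bay
Level 2: tulip, sage, teak
Level 3: elm, rose
Level 4: iris, moss, pear, fern
Level 5: yew, ivy
Level 6: daisy

kale poppy bay tulip sage teak elm rose iris moss pear fern yew ivy daisy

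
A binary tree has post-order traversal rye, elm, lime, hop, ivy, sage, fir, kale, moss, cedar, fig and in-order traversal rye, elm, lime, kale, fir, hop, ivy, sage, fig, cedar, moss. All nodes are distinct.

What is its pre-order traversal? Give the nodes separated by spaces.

fig kale lime elm rye fir sage ivy hop cedar moss

The last element of post-order is the root; it splits in-order into left and right subtrees.
Root fig: left subtree has 8 nodes {rye, elm, lime, kale, fir, hop, ivy, sage}, right has 2 {cedar, moss}.
  Root kale: left subtree has 3 nodes {rye, elm, lime}, right has 4 {fir, hop, ivy, sage}.
    Root lime: left subtree has 2 nodes {rye, elm}, right has 0 { }.
      Root elm: left subtree has 1 node {rye}, right has 0 { }.
    Root fir: left subtree has 0 nodes { }, right has 3 {hop, ivy, sage}.
      Root sage: left subtree has 2 nodes {hop, ivy}, right has 0 { }.
        Root ivy: left subtree has 1 node {hop}, right has 0 { }.
  Root cedar: left subtree has 0 nodes { }, right has 1 {moss}.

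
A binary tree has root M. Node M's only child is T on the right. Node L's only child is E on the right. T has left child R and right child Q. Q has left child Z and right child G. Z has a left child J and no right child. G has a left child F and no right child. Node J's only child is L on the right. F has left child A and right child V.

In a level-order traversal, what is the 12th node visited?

Level-order visits nodes level by level from the root, left to right within each level.
Level 0: M
Level 1: T
Level 2: R, Q
Level 3: Z, G
Level 4: J, F
Level 5: L, A, V
Level 6: E
Full level-order sequence: M, T, R, Q, Z, G, J, F, L, A, V, E.

E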